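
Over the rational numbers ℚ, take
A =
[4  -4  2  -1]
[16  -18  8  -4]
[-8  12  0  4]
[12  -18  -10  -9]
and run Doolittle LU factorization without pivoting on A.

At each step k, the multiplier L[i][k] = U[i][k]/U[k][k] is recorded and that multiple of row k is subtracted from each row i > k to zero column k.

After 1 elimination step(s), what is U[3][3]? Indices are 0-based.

U[3][3] = -6

Step 1: pivot at (0,0) is 4.
  row1 ← row1 − (4)·row0  ⇒  L[1][0]=4, U row1=(0, -2, 0, 0)
  row2 ← row2 − (-2)·row0  ⇒  L[2][0]=-2, U row2=(0, 4, 4, 2)
  row3 ← row3 − (3)·row0  ⇒  L[3][0]=3, U row3=(0, -6, -16, -6)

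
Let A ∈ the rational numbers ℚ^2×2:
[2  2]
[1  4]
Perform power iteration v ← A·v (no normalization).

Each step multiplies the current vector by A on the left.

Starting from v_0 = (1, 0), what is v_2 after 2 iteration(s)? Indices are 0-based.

v_2 = (6, 6)

v_0 = (1, 0).
v_1 = A·v_0 = (2, 1).
v_2 = A·v_1 = (6, 6).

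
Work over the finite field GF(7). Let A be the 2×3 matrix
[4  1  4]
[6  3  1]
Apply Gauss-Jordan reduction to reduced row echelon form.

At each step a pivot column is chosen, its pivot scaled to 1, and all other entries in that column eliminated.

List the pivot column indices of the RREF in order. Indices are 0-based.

[1] R0 /= 4  ⇒  (1, 2, 1)
     R1 -= 6·R0  ⇒  (0, 5, 2)
[2] R1 /= 5  ⇒  (0, 1, 6)
     R0 -= 2·R1  ⇒  (1, 0, 3)

pivot columns: 0, 1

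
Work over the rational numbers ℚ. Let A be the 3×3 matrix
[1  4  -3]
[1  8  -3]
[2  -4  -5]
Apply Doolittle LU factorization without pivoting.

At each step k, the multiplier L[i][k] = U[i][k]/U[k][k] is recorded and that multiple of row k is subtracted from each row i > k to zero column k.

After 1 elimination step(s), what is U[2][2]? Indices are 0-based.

Step 1: pivot at (0,0) is 1.
  row1 ← row1 − (1)·row0  ⇒  L[1][0]=1, U row1=(0, 4, 0)
  row2 ← row2 − (2)·row0  ⇒  L[2][0]=2, U row2=(0, -12, 1)

U[2][2] = 1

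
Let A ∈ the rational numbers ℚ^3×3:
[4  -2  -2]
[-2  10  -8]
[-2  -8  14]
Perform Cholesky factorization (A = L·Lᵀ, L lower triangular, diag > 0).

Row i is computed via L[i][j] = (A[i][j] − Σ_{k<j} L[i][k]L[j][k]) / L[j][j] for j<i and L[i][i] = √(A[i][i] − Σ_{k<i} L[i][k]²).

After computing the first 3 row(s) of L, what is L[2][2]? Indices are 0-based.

L[2][2] = 2

Step 1: L[0][0] = √(4) = 2.
  L[1][0] = (-2) / L[0][0] = -1.
Step 2: L[1][1] = √(9) = 3.
  L[2][0] = (-2) / L[0][0] = -1.
  L[2][1] = (-9) / L[1][1] = -3.
Step 3: L[2][2] = √(4) = 2.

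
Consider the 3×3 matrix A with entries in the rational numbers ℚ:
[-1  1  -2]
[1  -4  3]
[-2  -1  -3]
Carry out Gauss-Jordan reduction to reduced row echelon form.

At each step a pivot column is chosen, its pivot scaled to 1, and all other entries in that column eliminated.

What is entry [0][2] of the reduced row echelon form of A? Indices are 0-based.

[1] R0 /= -1  ⇒  (1, -1, 2)
     R1 -= 1·R0  ⇒  (0, -3, 1)
     R2 -= -2·R0  ⇒  (0, -3, 1)
[2] R1 /= -3  ⇒  (0, 1, -1/3)
     R0 -= -1·R1  ⇒  (1, 0, 5/3)
     R2 -= -3·R1  ⇒  (0, 0, 0)
column 2 empty below row 2

M[0][2] = 5/3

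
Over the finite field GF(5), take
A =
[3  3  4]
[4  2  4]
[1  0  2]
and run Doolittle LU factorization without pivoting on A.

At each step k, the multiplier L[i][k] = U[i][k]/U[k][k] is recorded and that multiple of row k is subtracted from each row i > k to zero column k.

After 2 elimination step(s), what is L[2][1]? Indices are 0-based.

Step 1: pivot at (0,0) is 3.
  row1 ← row1 − (3)·row0  ⇒  L[1][0]=3, U row1=(0, 3, 2)
  row2 ← row2 − (2)·row0  ⇒  L[2][0]=2, U row2=(0, 4, 4)
Step 2: pivot at (1,1) is 3.
  row2 ← row2 − (3)·row1  ⇒  L[2][1]=3, U row2=(0, 0, 3)

L[2][1] = 3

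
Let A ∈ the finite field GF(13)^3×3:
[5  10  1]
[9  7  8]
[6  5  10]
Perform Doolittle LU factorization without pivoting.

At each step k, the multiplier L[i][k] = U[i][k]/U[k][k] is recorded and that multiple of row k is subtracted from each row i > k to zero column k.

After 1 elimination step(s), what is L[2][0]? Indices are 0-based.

[col 0] pivot 5
  R1 -= 7*R0 → (0, 2, 1)  (L[1][0] := 7)
  R2 -= 9*R0 → (0, 6, 1)  (L[2][0] := 9)

L[2][0] = 9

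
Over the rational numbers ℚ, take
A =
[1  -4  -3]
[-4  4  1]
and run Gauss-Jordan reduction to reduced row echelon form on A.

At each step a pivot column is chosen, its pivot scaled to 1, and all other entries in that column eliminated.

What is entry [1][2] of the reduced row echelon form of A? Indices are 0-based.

[1] R0 /= 1  ⇒  (1, -4, -3)
     R1 -= -4·R0  ⇒  (0, -12, -11)
[2] R1 /= -12  ⇒  (0, 1, 11/12)
     R0 -= -4·R1  ⇒  (1, 0, 2/3)

M[1][2] = 11/12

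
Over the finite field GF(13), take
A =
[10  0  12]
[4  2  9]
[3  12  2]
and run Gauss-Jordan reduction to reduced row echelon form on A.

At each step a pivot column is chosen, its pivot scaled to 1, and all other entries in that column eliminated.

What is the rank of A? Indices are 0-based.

rank = 3

pivot(0,0)=10: scale R0 → (1, 0, 9)
  clear (1,0): R1 −= (4)R0 → (0, 2, 12)
  clear (2,0): R2 −= (3)R0 → (0, 12, 1)
pivot(1,1)=2: scale R1 → (0, 1, 6)
  clear (2,1): R2 −= (12)R1 → (0, 0, 7)
pivot(2,2)=7: scale R2 → (0, 0, 1)
  clear (0,2): R0 −= (9)R2 → (1, 0, 0)
  clear (1,2): R1 −= (6)R2 → (0, 1, 0)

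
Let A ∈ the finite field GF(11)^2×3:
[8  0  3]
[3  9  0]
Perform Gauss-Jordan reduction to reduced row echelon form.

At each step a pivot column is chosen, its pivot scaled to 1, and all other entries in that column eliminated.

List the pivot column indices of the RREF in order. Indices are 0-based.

pivot columns: 0, 1

[1] R0 /= 8  ⇒  (1, 0, 10)
     R1 -= 3·R0  ⇒  (0, 9, 3)
[2] R1 /= 9  ⇒  (0, 1, 4)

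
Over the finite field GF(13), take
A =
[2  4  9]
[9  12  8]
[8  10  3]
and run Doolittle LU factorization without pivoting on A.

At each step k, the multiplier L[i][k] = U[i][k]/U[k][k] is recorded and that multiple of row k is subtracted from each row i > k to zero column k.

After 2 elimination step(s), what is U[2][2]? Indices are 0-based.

U[2][2] = 6

[col 0] pivot 2
  R1 -= 11*R0 → (0, 7, 0)  (L[1][0] := 11)
  R2 -= 4*R0 → (0, 7, 6)  (L[2][0] := 4)
[col 1] pivot 7
  R2 -= 1*R1 → (0, 0, 6)  (L[2][1] := 1)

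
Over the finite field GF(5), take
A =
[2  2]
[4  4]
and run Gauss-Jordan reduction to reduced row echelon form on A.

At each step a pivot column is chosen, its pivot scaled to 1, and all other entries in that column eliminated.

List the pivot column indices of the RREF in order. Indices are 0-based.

pivot columns: 0

pivot(0,0)=2: scale R0 → (1, 1)
  clear (1,0): R1 −= (4)R0 → (0, 0)
col 1: no nonzero at/below row 1; advance.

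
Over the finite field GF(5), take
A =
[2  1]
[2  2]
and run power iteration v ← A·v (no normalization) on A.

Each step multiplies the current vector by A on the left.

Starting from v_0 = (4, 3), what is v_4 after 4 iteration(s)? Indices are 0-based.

v_4 = (1, 3)

v_0 = (4, 3).
v_1 = A·v_0 = (1, 4).
v_2 = A·v_1 = (1, 0).
v_3 = A·v_2 = (2, 2).
v_4 = A·v_3 = (1, 3).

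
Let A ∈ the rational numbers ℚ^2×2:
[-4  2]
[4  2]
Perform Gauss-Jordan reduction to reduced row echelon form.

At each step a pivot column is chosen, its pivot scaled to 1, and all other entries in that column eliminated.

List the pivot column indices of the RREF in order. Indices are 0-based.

pivot columns: 0, 1

pivot(0,0)=-4: scale R0 → (1, -1/2)
  clear (1,0): R1 −= (4)R0 → (0, 4)
pivot(1,1)=4: scale R1 → (0, 1)
  clear (0,1): R0 −= (-1/2)R1 → (1, 0)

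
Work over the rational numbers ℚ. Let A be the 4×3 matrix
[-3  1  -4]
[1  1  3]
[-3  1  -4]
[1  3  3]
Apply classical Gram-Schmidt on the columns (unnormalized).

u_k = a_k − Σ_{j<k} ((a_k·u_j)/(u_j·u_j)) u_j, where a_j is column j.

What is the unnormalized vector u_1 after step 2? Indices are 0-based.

Step 1: u_0 = a_0 = (-3, 1, -3, 1).
Step 2: u_1 = a_1 − (-1/10)·u_0 = (7/10, 11/10, 7/10, 31/10).

u_1 = (7/10, 11/10, 7/10, 31/10)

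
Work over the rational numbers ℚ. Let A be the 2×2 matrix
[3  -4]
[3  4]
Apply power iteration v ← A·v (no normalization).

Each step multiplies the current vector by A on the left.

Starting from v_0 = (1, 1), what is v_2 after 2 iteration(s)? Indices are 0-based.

v_2 = (-31, 25)

v_0 = (1, 1).
v_1 = A·v_0 = (-1, 7).
v_2 = A·v_1 = (-31, 25).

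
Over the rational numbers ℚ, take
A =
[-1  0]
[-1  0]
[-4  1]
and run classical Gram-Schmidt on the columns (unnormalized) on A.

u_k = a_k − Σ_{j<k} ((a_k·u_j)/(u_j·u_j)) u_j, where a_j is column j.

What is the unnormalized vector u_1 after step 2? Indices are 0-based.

Step 1: u_0 = a_0 = (-1, -1, -4).
Step 2: u_1 = a_1 − (-2/9)·u_0 = (-2/9, -2/9, 1/9).

u_1 = (-2/9, -2/9, 1/9)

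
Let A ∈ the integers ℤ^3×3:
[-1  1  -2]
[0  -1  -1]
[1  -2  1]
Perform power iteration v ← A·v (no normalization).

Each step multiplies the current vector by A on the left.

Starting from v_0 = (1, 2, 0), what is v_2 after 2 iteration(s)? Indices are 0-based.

v_2 = (3, 5, 2)

v_0 = (1, 2, 0).
v_1 = A·v_0 = (1, -2, -3).
v_2 = A·v_1 = (3, 5, 2).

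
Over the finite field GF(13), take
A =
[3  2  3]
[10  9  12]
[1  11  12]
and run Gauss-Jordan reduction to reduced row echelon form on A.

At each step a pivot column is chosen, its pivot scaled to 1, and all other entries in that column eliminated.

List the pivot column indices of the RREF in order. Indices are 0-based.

pivot(0,0)=3: scale R0 → (1, 5, 1)
  clear (1,0): R1 −= (10)R0 → (0, 11, 2)
  clear (2,0): R2 −= (1)R0 → (0, 6, 11)
pivot(1,1)=11: scale R1 → (0, 1, 12)
  clear (0,1): R0 −= (5)R1 → (1, 0, 6)
  clear (2,1): R2 −= (6)R1 → (0, 0, 4)
pivot(2,2)=4: scale R2 → (0, 0, 1)
  clear (0,2): R0 −= (6)R2 → (1, 0, 0)
  clear (1,2): R1 −= (12)R2 → (0, 1, 0)

pivot columns: 0, 1, 2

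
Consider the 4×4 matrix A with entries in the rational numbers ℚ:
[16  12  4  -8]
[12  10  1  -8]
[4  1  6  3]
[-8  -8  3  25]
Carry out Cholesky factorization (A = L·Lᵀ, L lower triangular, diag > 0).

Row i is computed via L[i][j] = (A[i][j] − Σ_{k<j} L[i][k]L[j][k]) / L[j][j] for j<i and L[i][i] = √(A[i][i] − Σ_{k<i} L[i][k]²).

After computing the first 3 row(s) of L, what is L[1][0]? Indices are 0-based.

L[1][0] = 3

Step 1: L[0][0] = √(16) = 4.
  L[1][0] = (12) / L[0][0] = 3.
Step 2: L[1][1] = √(1) = 1.
  L[2][0] = (4) / L[0][0] = 1.
  L[2][1] = (-2) / L[1][1] = -2.
Step 3: L[2][2] = √(1) = 1.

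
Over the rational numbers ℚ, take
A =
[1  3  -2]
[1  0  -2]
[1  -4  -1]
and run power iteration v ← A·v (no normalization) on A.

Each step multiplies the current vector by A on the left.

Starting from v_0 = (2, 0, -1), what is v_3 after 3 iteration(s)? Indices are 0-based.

v_3 = (34, 40, 33)

v_0 = (2, 0, -1).
v_1 = A·v_0 = (4, 4, 3).
v_2 = A·v_1 = (10, -2, -15).
v_3 = A·v_2 = (34, 40, 33).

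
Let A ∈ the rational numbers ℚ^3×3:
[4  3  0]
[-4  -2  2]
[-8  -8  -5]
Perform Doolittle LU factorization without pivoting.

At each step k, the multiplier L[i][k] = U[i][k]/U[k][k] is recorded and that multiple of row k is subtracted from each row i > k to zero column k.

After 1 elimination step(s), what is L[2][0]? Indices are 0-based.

[col 0] pivot 4
  R1 -= -1*R0 → (0, 1, 2)  (L[1][0] := -1)
  R2 -= -2*R0 → (0, -2, -5)  (L[2][0] := -2)

L[2][0] = -2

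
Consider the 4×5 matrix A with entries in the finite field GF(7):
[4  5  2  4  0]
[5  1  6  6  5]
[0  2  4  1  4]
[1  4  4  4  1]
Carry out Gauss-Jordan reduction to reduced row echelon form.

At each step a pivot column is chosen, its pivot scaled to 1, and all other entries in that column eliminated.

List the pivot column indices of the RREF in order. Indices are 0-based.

pivot columns: 0, 1, 2, 3

[1] R0 /= 4  ⇒  (1, 3, 4, 1, 0)
     R1 -= 5·R0  ⇒  (0, 0, 0, 1, 5)
     R3 -= 1·R0  ⇒  (0, 1, 0, 3, 1)
[2] R1 <-> R2
[2] R1 /= 2  ⇒  (0, 1, 2, 4, 2)
     R0 -= 3·R1  ⇒  (1, 0, 5, 3, 1)
     R3 -= 1·R1  ⇒  (0, 0, 5, 6, 6)
[3] R2 <-> R3
[3] R2 /= 5  ⇒  (0, 0, 1, 4, 4)
     R0 -= 5·R2  ⇒  (1, 0, 0, 4, 2)
     R1 -= 2·R2  ⇒  (0, 1, 0, 3, 1)
[4] R3 /= 1  ⇒  (0, 0, 0, 1, 5)
     R0 -= 4·R3  ⇒  (1, 0, 0, 0, 3)
     R1 -= 3·R3  ⇒  (0, 1, 0, 0, 0)
     R2 -= 4·R3  ⇒  (0, 0, 1, 0, 5)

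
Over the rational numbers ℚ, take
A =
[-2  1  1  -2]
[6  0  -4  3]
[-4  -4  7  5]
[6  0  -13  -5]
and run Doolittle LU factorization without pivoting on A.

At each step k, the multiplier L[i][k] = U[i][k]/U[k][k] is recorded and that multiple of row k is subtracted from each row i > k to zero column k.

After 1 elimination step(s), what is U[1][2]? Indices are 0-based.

U[1][2] = -1

k=0: U[0][0]=-2
  eliminate (1,0): mult=-3, new row 1: (0, 3, -1, -3); set L[1][0]=-3
  eliminate (2,0): mult=2, new row 2: (0, -6, 5, 9); set L[2][0]=2
  eliminate (3,0): mult=-3, new row 3: (0, 3, -10, -11); set L[3][0]=-3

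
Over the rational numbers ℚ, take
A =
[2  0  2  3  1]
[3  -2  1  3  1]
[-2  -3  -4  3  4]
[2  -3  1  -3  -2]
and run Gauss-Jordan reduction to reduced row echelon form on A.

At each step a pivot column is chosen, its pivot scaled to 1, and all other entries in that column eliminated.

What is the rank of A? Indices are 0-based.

[1] R0 /= 2  ⇒  (1, 0, 1, 3/2, 1/2)
     R1 -= 3·R0  ⇒  (0, -2, -2, -3/2, -1/2)
     R2 -= -2·R0  ⇒  (0, -3, -2, 6, 5)
     R3 -= 2·R0  ⇒  (0, -3, -1, -6, -3)
[2] R1 /= -2  ⇒  (0, 1, 1, 3/4, 1/4)
     R2 -= -3·R1  ⇒  (0, 0, 1, 33/4, 23/4)
     R3 -= -3·R1  ⇒  (0, 0, 2, -15/4, -9/4)
[3] R2 /= 1  ⇒  (0, 0, 1, 33/4, 23/4)
     R0 -= 1·R2  ⇒  (1, 0, 0, -27/4, -21/4)
     R1 -= 1·R2  ⇒  (0, 1, 0, -15/2, -11/2)
     R3 -= 2·R2  ⇒  (0, 0, 0, -81/4, -55/4)
[4] R3 /= -81/4  ⇒  (0, 0, 0, 1, 55/81)
     R0 -= -27/4·R3  ⇒  (1, 0, 0, 0, -2/3)
     R1 -= -15/2·R3  ⇒  (0, 1, 0, 0, -11/27)
     R2 -= 33/4·R3  ⇒  (0, 0, 1, 0, 4/27)

rank = 4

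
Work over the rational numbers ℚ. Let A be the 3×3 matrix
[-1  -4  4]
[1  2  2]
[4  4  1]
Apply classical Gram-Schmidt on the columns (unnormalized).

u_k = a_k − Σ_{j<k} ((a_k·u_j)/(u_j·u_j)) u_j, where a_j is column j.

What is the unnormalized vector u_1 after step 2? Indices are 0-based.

Step 1: u_0 = a_0 = (-1, 1, 4).
Step 2: u_1 = a_1 − (11/9)·u_0 = (-25/9, 7/9, -8/9).

u_1 = (-25/9, 7/9, -8/9)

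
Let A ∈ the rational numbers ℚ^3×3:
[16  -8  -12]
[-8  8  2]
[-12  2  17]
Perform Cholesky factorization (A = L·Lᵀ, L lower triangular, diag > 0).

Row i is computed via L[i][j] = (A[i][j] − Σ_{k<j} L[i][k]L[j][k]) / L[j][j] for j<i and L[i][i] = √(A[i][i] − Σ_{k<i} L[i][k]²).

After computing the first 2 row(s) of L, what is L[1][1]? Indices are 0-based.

L[1][1] = 2

Step 1: L[0][0] = √(16) = 4.
  L[1][0] = (-8) / L[0][0] = -2.
Step 2: L[1][1] = √(4) = 2.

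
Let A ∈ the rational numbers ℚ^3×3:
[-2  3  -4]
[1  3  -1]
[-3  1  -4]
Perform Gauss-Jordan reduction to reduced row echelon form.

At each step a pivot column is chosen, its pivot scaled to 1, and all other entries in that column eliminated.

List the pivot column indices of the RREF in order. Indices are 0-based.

pivot columns: 0, 1, 2

[1] R0 /= -2  ⇒  (1, -3/2, 2)
     R1 -= 1·R0  ⇒  (0, 9/2, -3)
     R2 -= -3·R0  ⇒  (0, -7/2, 2)
[2] R1 /= 9/2  ⇒  (0, 1, -2/3)
     R0 -= -3/2·R1  ⇒  (1, 0, 1)
     R2 -= -7/2·R1  ⇒  (0, 0, -1/3)
[3] R2 /= -1/3  ⇒  (0, 0, 1)
     R0 -= 1·R2  ⇒  (1, 0, 0)
     R1 -= -2/3·R2  ⇒  (0, 1, 0)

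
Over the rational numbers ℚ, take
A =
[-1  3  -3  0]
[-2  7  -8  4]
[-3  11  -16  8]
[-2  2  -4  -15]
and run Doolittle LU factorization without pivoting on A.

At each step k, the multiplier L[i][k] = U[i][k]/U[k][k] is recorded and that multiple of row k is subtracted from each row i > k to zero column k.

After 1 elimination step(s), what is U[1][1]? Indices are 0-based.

U[1][1] = 1

[col 0] pivot -1
  R1 -= 2*R0 → (0, 1, -2, 4)  (L[1][0] := 2)
  R2 -= 3*R0 → (0, 2, -7, 8)  (L[2][0] := 3)
  R3 -= 2*R0 → (0, -4, 2, -15)  (L[3][0] := 2)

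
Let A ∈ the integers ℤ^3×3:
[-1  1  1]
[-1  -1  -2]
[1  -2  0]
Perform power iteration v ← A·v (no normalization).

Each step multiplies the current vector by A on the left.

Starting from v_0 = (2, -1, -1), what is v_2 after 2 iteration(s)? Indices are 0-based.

v_2 = (9, -5, -6)

v_0 = (2, -1, -1).
v_1 = A·v_0 = (-4, 1, 4).
v_2 = A·v_1 = (9, -5, -6).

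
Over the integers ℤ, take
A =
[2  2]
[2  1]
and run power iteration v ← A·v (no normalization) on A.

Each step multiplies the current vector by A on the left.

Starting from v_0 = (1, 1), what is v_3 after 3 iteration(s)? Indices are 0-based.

v_3 = (50, 39)

v_0 = (1, 1).
v_1 = A·v_0 = (4, 3).
v_2 = A·v_1 = (14, 11).
v_3 = A·v_2 = (50, 39).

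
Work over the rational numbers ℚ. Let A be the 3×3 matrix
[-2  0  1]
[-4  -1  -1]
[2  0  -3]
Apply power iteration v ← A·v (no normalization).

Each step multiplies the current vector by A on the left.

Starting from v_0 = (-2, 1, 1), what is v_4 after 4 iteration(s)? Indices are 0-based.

v_4 = (-257, -189, 511)

v_0 = (-2, 1, 1).
v_1 = A·v_0 = (5, 6, -7).
v_2 = A·v_1 = (-17, -19, 31).
v_3 = A·v_2 = (65, 56, -127).
v_4 = A·v_3 = (-257, -189, 511).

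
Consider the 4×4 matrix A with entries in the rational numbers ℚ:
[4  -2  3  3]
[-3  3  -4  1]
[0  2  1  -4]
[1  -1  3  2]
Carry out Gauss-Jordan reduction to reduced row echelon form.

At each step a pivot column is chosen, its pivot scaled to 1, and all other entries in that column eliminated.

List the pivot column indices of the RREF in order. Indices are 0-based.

pivot columns: 0, 1, 2, 3

pivot(0,0)=4: scale R0 → (1, -1/2, 3/4, 3/4)
  clear (1,0): R1 −= (-3)R0 → (0, 3/2, -7/4, 13/4)
  clear (3,0): R3 −= (1)R0 → (0, -1/2, 9/4, 5/4)
pivot(1,1)=3/2: scale R1 → (0, 1, -7/6, 13/6)
  clear (0,1): R0 −= (-1/2)R1 → (1, 0, 1/6, 11/6)
  clear (2,1): R2 −= (2)R1 → (0, 0, 10/3, -25/3)
  clear (3,1): R3 −= (-1/2)R1 → (0, 0, 5/3, 7/3)
pivot(2,2)=10/3: scale R2 → (0, 0, 1, -5/2)
  clear (0,2): R0 −= (1/6)R2 → (1, 0, 0, 9/4)
  clear (1,2): R1 −= (-7/6)R2 → (0, 1, 0, -3/4)
  clear (3,2): R3 −= (5/3)R2 → (0, 0, 0, 13/2)
pivot(3,3)=13/2: scale R3 → (0, 0, 0, 1)
  clear (0,3): R0 −= (9/4)R3 → (1, 0, 0, 0)
  clear (1,3): R1 −= (-3/4)R3 → (0, 1, 0, 0)
  clear (2,3): R2 −= (-5/2)R3 → (0, 0, 1, 0)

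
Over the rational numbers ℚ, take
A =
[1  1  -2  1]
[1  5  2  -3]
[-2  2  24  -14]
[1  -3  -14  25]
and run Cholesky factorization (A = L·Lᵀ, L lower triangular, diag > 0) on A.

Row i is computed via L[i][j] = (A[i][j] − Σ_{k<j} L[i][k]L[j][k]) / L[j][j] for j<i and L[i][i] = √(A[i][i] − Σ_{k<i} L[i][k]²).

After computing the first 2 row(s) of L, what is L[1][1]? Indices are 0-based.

L[1][1] = 2

Step 1: L[0][0] = √(1) = 1.
  L[1][0] = (1) / L[0][0] = 1.
Step 2: L[1][1] = √(4) = 2.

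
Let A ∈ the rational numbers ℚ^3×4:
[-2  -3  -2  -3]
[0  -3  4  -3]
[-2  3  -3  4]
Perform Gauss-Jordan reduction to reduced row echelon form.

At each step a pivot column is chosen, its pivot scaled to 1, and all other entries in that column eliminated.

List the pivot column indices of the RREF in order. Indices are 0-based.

pivot columns: 0, 1, 2

[1] R0 /= -2  ⇒  (1, 3/2, 1, 3/2)
     R2 -= -2·R0  ⇒  (0, 6, -1, 7)
[2] R1 /= -3  ⇒  (0, 1, -4/3, 1)
     R0 -= 3/2·R1  ⇒  (1, 0, 3, 0)
     R2 -= 6·R1  ⇒  (0, 0, 7, 1)
[3] R2 /= 7  ⇒  (0, 0, 1, 1/7)
     R0 -= 3·R2  ⇒  (1, 0, 0, -3/7)
     R1 -= -4/3·R2  ⇒  (0, 1, 0, 25/21)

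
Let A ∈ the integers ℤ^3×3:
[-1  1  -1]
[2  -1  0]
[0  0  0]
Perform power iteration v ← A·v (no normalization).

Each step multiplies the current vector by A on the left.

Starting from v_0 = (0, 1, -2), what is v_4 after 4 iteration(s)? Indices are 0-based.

v_4 = (-26, 37, 0)

v_0 = (0, 1, -2).
v_1 = A·v_0 = (3, -1, 0).
v_2 = A·v_1 = (-4, 7, 0).
v_3 = A·v_2 = (11, -15, 0).
v_4 = A·v_3 = (-26, 37, 0).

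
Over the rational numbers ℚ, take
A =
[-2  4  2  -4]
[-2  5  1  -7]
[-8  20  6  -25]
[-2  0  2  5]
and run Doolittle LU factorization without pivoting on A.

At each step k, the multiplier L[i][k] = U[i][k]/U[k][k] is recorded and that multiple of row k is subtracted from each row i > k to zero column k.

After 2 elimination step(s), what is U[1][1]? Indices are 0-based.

Step 1: pivot at (0,0) is -2.
  row1 ← row1 − (1)·row0  ⇒  L[1][0]=1, U row1=(0, 1, -1, -3)
  row2 ← row2 − (4)·row0  ⇒  L[2][0]=4, U row2=(0, 4, -2, -9)
  row3 ← row3 − (1)·row0  ⇒  L[3][0]=1, U row3=(0, -4, 0, 9)
Step 2: pivot at (1,1) is 1.
  row2 ← row2 − (4)·row1  ⇒  L[2][1]=4, U row2=(0, 0, 2, 3)
  row3 ← row3 − (-4)·row1  ⇒  L[3][1]=-4, U row3=(0, 0, -4, -3)

U[1][1] = 1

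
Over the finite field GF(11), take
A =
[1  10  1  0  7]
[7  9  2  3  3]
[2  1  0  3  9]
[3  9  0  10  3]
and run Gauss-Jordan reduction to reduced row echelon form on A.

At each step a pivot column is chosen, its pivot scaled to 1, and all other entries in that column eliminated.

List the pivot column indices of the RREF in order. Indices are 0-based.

pivot(0,0)=1: scale R0 → (1, 10, 1, 0, 7)
  clear (1,0): R1 −= (7)R0 → (0, 5, 6, 3, 9)
  clear (2,0): R2 −= (2)R0 → (0, 3, 9, 3, 6)
  clear (3,0): R3 −= (3)R0 → (0, 1, 8, 10, 4)
pivot(1,1)=5: scale R1 → (0, 1, 10, 5, 4)
  clear (0,1): R0 −= (10)R1 → (1, 0, 0, 5, 0)
  clear (2,1): R2 −= (3)R1 → (0, 0, 1, 10, 5)
  clear (3,1): R3 −= (1)R1 → (0, 0, 9, 5, 0)
pivot(2,2)=1: scale R2 → (0, 0, 1, 10, 5)
  clear (1,2): R1 −= (10)R2 → (0, 1, 0, 4, 9)
  clear (3,2): R3 −= (9)R2 → (0, 0, 0, 3, 10)
pivot(3,3)=3: scale R3 → (0, 0, 0, 1, 7)
  clear (0,3): R0 −= (5)R3 → (1, 0, 0, 0, 9)
  clear (1,3): R1 −= (4)R3 → (0, 1, 0, 0, 3)
  clear (2,3): R2 −= (10)R3 → (0, 0, 1, 0, 1)

pivot columns: 0, 1, 2, 3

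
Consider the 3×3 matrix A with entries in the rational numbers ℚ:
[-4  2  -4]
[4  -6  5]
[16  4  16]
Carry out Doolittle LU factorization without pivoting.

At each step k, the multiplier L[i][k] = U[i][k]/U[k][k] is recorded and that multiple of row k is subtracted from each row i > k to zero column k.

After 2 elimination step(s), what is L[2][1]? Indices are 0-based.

L[2][1] = -3

k=0: U[0][0]=-4
  eliminate (1,0): mult=-1, new row 1: (0, -4, 1); set L[1][0]=-1
  eliminate (2,0): mult=-4, new row 2: (0, 12, 0); set L[2][0]=-4
k=1: U[1][1]=-4
  eliminate (2,1): mult=-3, new row 2: (0, 0, 3); set L[2][1]=-3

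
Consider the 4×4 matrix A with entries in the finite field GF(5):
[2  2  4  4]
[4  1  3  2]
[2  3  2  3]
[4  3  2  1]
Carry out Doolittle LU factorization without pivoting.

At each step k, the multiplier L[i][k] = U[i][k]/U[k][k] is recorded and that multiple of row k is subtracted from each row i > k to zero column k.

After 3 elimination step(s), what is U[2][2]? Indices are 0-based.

U[2][2] = 3

[col 0] pivot 2
  R1 -= 2*R0 → (0, 2, 0, 4)  (L[1][0] := 2)
  R2 -= 1*R0 → (0, 1, 3, 4)  (L[2][0] := 1)
  R3 -= 2*R0 → (0, 4, 4, 3)  (L[3][0] := 2)
[col 1] pivot 2
  R2 -= 3*R1 → (0, 0, 3, 2)  (L[2][1] := 3)
  R3 -= 2*R1 → (0, 0, 4, 0)  (L[3][1] := 2)
[col 2] pivot 3
  R3 -= 3*R2 → (0, 0, 0, 4)  (L[3][2] := 3)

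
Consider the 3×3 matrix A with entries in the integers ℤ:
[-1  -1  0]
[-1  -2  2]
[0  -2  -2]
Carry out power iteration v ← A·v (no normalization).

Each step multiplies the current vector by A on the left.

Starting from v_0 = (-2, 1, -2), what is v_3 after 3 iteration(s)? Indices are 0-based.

v_3 = (-14, -17, -30)

v_0 = (-2, 1, -2).
v_1 = A·v_0 = (1, -4, 2).
v_2 = A·v_1 = (3, 11, 4).
v_3 = A·v_2 = (-14, -17, -30).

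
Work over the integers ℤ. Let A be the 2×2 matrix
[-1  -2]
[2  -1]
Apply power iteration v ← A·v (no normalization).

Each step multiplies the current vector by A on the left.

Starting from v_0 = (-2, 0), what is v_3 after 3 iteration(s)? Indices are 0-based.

v_3 = (-22, 4)

v_0 = (-2, 0).
v_1 = A·v_0 = (2, -4).
v_2 = A·v_1 = (6, 8).
v_3 = A·v_2 = (-22, 4).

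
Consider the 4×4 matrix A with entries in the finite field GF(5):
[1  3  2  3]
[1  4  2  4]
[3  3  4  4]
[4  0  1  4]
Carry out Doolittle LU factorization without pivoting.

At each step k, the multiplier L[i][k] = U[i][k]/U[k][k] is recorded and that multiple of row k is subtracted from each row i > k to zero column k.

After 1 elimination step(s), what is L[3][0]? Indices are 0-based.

L[3][0] = 4

Step 1: pivot at (0,0) is 1.
  row1 ← row1 − (1)·row0  ⇒  L[1][0]=1, U row1=(0, 1, 0, 1)
  row2 ← row2 − (3)·row0  ⇒  L[2][0]=3, U row2=(0, 4, 3, 0)
  row3 ← row3 − (4)·row0  ⇒  L[3][0]=4, U row3=(0, 3, 3, 2)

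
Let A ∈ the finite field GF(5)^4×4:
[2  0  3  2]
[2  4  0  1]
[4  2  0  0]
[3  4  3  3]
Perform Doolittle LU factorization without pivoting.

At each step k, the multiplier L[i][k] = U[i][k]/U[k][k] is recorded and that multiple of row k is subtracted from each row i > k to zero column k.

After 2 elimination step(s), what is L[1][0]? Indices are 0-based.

L[1][0] = 1

[col 0] pivot 2
  R1 -= 1*R0 → (0, 4, 2, 4)  (L[1][0] := 1)
  R2 -= 2*R0 → (0, 2, 4, 1)  (L[2][0] := 2)
  R3 -= 4*R0 → (0, 4, 1, 0)  (L[3][0] := 4)
[col 1] pivot 4
  R2 -= 3*R1 → (0, 0, 3, 4)  (L[2][1] := 3)
  R3 -= 1*R1 → (0, 0, 4, 1)  (L[3][1] := 1)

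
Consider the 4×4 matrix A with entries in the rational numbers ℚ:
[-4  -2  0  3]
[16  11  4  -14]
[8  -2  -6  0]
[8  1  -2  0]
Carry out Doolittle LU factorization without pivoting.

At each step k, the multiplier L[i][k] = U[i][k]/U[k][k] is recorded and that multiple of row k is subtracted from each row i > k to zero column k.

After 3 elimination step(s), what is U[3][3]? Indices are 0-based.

U[3][3] = 2

Step 1: pivot at (0,0) is -4.
  row1 ← row1 − (-4)·row0  ⇒  L[1][0]=-4, U row1=(0, 3, 4, -2)
  row2 ← row2 − (-2)·row0  ⇒  L[2][0]=-2, U row2=(0, -6, -6, 6)
  row3 ← row3 − (-2)·row0  ⇒  L[3][0]=-2, U row3=(0, -3, -2, 6)
Step 2: pivot at (1,1) is 3.
  row2 ← row2 − (-2)·row1  ⇒  L[2][1]=-2, U row2=(0, 0, 2, 2)
  row3 ← row3 − (-1)·row1  ⇒  L[3][1]=-1, U row3=(0, 0, 2, 4)
Step 3: pivot at (2,2) is 2.
  row3 ← row3 − (1)·row2  ⇒  L[3][2]=1, U row3=(0, 0, 0, 2)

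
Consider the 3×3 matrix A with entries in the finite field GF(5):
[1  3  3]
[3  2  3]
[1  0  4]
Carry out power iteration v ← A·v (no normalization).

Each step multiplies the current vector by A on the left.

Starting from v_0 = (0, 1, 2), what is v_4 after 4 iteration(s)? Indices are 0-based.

v_4 = (3, 2, 0)

v_0 = (0, 1, 2).
v_1 = A·v_0 = (4, 3, 3).
v_2 = A·v_1 = (2, 2, 1).
v_3 = A·v_2 = (1, 3, 1).
v_4 = A·v_3 = (3, 2, 0).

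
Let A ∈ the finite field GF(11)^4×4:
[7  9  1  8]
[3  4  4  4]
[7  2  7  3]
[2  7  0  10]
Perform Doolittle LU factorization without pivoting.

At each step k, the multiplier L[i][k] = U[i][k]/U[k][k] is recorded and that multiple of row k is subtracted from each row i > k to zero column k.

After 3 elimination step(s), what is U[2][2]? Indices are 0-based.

Step 1: pivot at (0,0) is 7.
  row1 ← row1 − (2)·row0  ⇒  L[1][0]=2, U row1=(0, 8, 2, 10)
  row2 ← row2 − (1)·row0  ⇒  L[2][0]=1, U row2=(0, 4, 6, 6)
  row3 ← row3 − (5)·row0  ⇒  L[3][0]=5, U row3=(0, 6, 6, 3)
Step 2: pivot at (1,1) is 8.
  row2 ← row2 − (6)·row1  ⇒  L[2][1]=6, U row2=(0, 0, 5, 1)
  row3 ← row3 − (9)·row1  ⇒  L[3][1]=9, U row3=(0, 0, 10, 1)
Step 3: pivot at (2,2) is 5.
  row3 ← row3 − (2)·row2  ⇒  L[3][2]=2, U row3=(0, 0, 0, 10)

U[2][2] = 5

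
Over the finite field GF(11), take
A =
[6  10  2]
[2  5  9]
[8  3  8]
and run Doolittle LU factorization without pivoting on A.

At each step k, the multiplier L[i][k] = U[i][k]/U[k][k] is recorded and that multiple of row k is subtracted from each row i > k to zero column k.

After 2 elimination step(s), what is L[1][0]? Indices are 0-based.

k=0: U[0][0]=6
  eliminate (1,0): mult=4, new row 1: (0, 9, 1); set L[1][0]=4
  eliminate (2,0): mult=5, new row 2: (0, 8, 9); set L[2][0]=5
k=1: U[1][1]=9
  eliminate (2,1): mult=7, new row 2: (0, 0, 2); set L[2][1]=7

L[1][0] = 4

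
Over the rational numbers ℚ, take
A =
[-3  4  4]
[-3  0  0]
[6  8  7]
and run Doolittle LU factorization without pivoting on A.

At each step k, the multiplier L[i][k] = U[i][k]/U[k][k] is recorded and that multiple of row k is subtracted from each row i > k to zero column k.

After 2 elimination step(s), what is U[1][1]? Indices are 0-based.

U[1][1] = -4

[col 0] pivot -3
  R1 -= 1*R0 → (0, -4, -4)  (L[1][0] := 1)
  R2 -= -2*R0 → (0, 16, 15)  (L[2][0] := -2)
[col 1] pivot -4
  R2 -= -4*R1 → (0, 0, -1)  (L[2][1] := -4)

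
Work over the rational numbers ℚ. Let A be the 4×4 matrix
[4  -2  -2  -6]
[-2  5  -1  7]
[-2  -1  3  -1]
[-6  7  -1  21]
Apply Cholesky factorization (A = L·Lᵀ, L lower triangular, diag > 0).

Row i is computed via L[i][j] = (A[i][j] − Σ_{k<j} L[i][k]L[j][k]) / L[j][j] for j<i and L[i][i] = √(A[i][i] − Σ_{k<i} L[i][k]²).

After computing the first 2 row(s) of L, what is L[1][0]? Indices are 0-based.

L[1][0] = -1

Step 1: L[0][0] = √(4) = 2.
  L[1][0] = (-2) / L[0][0] = -1.
Step 2: L[1][1] = √(4) = 2.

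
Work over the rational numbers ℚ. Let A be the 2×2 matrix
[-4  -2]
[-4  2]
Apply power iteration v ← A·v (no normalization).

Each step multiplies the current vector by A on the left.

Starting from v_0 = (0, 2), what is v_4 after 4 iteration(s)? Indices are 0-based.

v_4 = (288, 352)

v_0 = (0, 2).
v_1 = A·v_0 = (-4, 4).
v_2 = A·v_1 = (8, 24).
v_3 = A·v_2 = (-80, 16).
v_4 = A·v_3 = (288, 352).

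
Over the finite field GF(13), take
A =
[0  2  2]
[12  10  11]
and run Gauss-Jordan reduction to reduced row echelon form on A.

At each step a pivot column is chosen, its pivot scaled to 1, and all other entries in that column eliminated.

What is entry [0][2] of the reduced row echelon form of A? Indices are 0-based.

step 1: exchange rows 0,1
step 1: normalize row 0 (÷12) = (1, 3, 2)
step 2: normalize row 1 (÷2) = (0, 1, 1)
  row 0: subtract 3×row1 = (1, 0, 12)

M[0][2] = 12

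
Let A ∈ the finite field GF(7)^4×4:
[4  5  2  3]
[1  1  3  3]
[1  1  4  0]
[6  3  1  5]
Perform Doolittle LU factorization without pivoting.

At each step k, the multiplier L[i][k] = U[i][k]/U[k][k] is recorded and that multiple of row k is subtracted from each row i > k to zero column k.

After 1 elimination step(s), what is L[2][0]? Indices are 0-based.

L[2][0] = 2

[col 0] pivot 4
  R1 -= 2*R0 → (0, 5, 6, 4)  (L[1][0] := 2)
  R2 -= 2*R0 → (0, 5, 0, 1)  (L[2][0] := 2)
  R3 -= 5*R0 → (0, 6, 5, 4)  (L[3][0] := 5)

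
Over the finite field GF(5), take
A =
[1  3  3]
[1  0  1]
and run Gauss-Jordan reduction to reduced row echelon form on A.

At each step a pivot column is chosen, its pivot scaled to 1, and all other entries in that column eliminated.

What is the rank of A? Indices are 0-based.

pivot(0,0)=1: scale R0 → (1, 3, 3)
  clear (1,0): R1 −= (1)R0 → (0, 2, 3)
pivot(1,1)=2: scale R1 → (0, 1, 4)
  clear (0,1): R0 −= (3)R1 → (1, 0, 1)

rank = 2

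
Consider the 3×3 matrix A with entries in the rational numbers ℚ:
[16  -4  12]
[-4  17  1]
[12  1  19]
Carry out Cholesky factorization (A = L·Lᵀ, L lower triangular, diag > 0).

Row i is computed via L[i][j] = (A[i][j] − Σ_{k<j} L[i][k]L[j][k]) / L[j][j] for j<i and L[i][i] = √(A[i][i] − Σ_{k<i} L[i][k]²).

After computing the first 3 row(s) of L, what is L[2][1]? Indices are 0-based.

L[2][1] = 1

Step 1: L[0][0] = √(16) = 4.
  L[1][0] = (-4) / L[0][0] = -1.
Step 2: L[1][1] = √(16) = 4.
  L[2][0] = (12) / L[0][0] = 3.
  L[2][1] = (4) / L[1][1] = 1.
Step 3: L[2][2] = √(9) = 3.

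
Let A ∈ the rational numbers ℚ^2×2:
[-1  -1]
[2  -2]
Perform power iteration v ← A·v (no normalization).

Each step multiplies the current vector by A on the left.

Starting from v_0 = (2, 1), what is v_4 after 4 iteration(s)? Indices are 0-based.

v_4 = (-31, -26)

v_0 = (2, 1).
v_1 = A·v_0 = (-3, 2).
v_2 = A·v_1 = (1, -10).
v_3 = A·v_2 = (9, 22).
v_4 = A·v_3 = (-31, -26).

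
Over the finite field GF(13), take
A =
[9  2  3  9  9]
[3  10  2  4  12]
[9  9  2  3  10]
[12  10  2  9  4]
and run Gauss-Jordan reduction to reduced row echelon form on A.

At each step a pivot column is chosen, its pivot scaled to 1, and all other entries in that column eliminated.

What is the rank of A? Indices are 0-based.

rank = 4

step 1: normalize row 0 (÷9) = (1, 6, 9, 1, 1)
  row 1: subtract 3×row0 = (0, 5, 1, 1, 9)
  row 2: subtract 9×row0 = (0, 7, 12, 7, 1)
  row 3: subtract 12×row0 = (0, 3, 11, 10, 5)
step 2: normalize row 1 (÷5) = (0, 1, 8, 8, 7)
  row 0: subtract 6×row1 = (1, 0, 0, 5, 11)
  row 2: subtract 7×row1 = (0, 0, 8, 3, 4)
  row 3: subtract 3×row1 = (0, 0, 0, 12, 10)
step 3: normalize row 2 (÷8) = (0, 0, 1, 2, 7)
  row 1: subtract 8×row2 = (0, 1, 0, 5, 3)
step 4: normalize row 3 (÷12) = (0, 0, 0, 1, 3)
  row 0: subtract 5×row3 = (1, 0, 0, 0, 9)
  row 1: subtract 5×row3 = (0, 1, 0, 0, 1)
  row 2: subtract 2×row3 = (0, 0, 1, 0, 1)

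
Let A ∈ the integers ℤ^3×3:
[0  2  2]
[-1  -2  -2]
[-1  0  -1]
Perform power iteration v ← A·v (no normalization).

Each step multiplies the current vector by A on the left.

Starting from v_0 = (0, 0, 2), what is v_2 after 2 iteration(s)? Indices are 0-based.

v_0 = (0, 0, 2).
v_1 = A·v_0 = (4, -4, -2).
v_2 = A·v_1 = (-12, 8, -2).

v_2 = (-12, 8, -2)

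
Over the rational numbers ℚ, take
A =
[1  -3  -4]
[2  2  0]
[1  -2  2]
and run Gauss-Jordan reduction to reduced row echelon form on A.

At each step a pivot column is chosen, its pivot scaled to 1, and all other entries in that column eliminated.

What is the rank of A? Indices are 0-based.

rank = 3

pivot(0,0)=1: scale R0 → (1, -3, -4)
  clear (1,0): R1 −= (2)R0 → (0, 8, 8)
  clear (2,0): R2 −= (1)R0 → (0, 1, 6)
pivot(1,1)=8: scale R1 → (0, 1, 1)
  clear (0,1): R0 −= (-3)R1 → (1, 0, -1)
  clear (2,1): R2 −= (1)R1 → (0, 0, 5)
pivot(2,2)=5: scale R2 → (0, 0, 1)
  clear (0,2): R0 −= (-1)R2 → (1, 0, 0)
  clear (1,2): R1 −= (1)R2 → (0, 1, 0)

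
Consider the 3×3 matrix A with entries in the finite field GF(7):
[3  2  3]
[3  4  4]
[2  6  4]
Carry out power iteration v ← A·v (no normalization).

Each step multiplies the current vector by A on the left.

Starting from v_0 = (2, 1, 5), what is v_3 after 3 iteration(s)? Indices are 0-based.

v_3 = (3, 1, 1)

v_0 = (2, 1, 5).
v_1 = A·v_0 = (2, 2, 2).
v_2 = A·v_1 = (2, 1, 3).
v_3 = A·v_2 = (3, 1, 1).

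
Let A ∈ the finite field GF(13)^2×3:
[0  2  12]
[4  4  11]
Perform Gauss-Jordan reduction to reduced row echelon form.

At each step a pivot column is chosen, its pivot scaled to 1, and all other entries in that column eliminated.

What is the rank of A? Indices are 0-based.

step 1: exchange rows 0,1
step 1: normalize row 0 (÷4) = (1, 1, 6)
step 2: normalize row 1 (÷2) = (0, 1, 6)
  row 0: subtract 1×row1 = (1, 0, 0)

rank = 2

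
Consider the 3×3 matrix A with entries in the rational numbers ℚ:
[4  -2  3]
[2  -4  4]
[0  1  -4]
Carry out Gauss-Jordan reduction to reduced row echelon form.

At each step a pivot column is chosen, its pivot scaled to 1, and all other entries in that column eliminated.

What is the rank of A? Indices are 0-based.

pivot(0,0)=4: scale R0 → (1, -1/2, 3/4)
  clear (1,0): R1 −= (2)R0 → (0, -3, 5/2)
pivot(1,1)=-3: scale R1 → (0, 1, -5/6)
  clear (0,1): R0 −= (-1/2)R1 → (1, 0, 1/3)
  clear (2,1): R2 −= (1)R1 → (0, 0, -19/6)
pivot(2,2)=-19/6: scale R2 → (0, 0, 1)
  clear (0,2): R0 −= (1/3)R2 → (1, 0, 0)
  clear (1,2): R1 −= (-5/6)R2 → (0, 1, 0)

rank = 3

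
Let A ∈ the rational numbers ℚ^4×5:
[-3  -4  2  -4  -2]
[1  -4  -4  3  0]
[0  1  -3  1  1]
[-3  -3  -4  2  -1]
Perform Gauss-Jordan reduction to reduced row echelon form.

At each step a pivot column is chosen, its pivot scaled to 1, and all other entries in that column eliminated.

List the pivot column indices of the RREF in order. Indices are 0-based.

step 1: normalize row 0 (÷-3) = (1, 4/3, -2/3, 4/3, 2/3)
  row 1: subtract 1×row0 = (0, -16/3, -10/3, 5/3, -2/3)
  row 3: subtract -3×row0 = (0, 1, -6, 6, 1)
step 2: normalize row 1 (÷-16/3) = (0, 1, 5/8, -5/16, 1/8)
  row 0: subtract 4/3×row1 = (1, 0, -3/2, 7/4, 1/2)
  row 2: subtract 1×row1 = (0, 0, -29/8, 21/16, 7/8)
  row 3: subtract 1×row1 = (0, 0, -53/8, 101/16, 7/8)
step 3: normalize row 2 (÷-29/8) = (0, 0, 1, -21/58, -7/29)
  row 0: subtract -3/2×row2 = (1, 0, 0, 35/29, 4/29)
  row 1: subtract 5/8×row2 = (0, 1, 0, -5/58, 8/29)
  row 3: subtract -53/8×row2 = (0, 0, 0, 227/58, -21/29)
step 4: normalize row 3 (÷227/58) = (0, 0, 0, 1, -42/227)
  row 0: subtract 35/29×row3 = (1, 0, 0, 0, 82/227)
  row 1: subtract -5/58×row3 = (0, 1, 0, 0, 59/227)
  row 2: subtract -21/58×row3 = (0, 0, 1, 0, -70/227)

pivot columns: 0, 1, 2, 3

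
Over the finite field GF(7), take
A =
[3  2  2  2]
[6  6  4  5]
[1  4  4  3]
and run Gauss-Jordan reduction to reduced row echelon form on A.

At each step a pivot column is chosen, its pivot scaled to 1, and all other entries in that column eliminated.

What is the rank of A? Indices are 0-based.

rank = 3

pivot(0,0)=3: scale R0 → (1, 3, 3, 3)
  clear (1,0): R1 −= (6)R0 → (0, 2, 0, 1)
  clear (2,0): R2 −= (1)R0 → (0, 1, 1, 0)
pivot(1,1)=2: scale R1 → (0, 1, 0, 4)
  clear (0,1): R0 −= (3)R1 → (1, 0, 3, 5)
  clear (2,1): R2 −= (1)R1 → (0, 0, 1, 3)
pivot(2,2)=1: scale R2 → (0, 0, 1, 3)
  clear (0,2): R0 −= (3)R2 → (1, 0, 0, 3)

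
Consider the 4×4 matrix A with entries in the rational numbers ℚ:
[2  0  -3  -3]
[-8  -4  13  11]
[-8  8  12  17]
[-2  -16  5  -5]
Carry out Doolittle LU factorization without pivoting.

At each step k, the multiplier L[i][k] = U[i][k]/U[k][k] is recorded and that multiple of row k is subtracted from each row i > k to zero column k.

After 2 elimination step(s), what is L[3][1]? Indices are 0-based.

k=0: U[0][0]=2
  eliminate (1,0): mult=-4, new row 1: (0, -4, 1, -1); set L[1][0]=-4
  eliminate (2,0): mult=-4, new row 2: (0, 8, 0, 5); set L[2][0]=-4
  eliminate (3,0): mult=-1, new row 3: (0, -16, 2, -8); set L[3][0]=-1
k=1: U[1][1]=-4
  eliminate (2,1): mult=-2, new row 2: (0, 0, 2, 3); set L[2][1]=-2
  eliminate (3,1): mult=4, new row 3: (0, 0, -2, -4); set L[3][1]=4

L[3][1] = 4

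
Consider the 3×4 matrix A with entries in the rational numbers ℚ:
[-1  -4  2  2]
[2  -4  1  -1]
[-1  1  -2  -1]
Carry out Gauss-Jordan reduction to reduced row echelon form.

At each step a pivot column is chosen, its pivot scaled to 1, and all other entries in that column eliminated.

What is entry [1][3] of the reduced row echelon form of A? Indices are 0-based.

step 1: normalize row 0 (÷-1) = (1, 4, -2, -2)
  row 1: subtract 2×row0 = (0, -12, 5, 3)
  row 2: subtract -1×row0 = (0, 5, -4, -3)
step 2: normalize row 1 (÷-12) = (0, 1, -5/12, -1/4)
  row 0: subtract 4×row1 = (1, 0, -1/3, -1)
  row 2: subtract 5×row1 = (0, 0, -23/12, -7/4)
step 3: normalize row 2 (÷-23/12) = (0, 0, 1, 21/23)
  row 0: subtract -1/3×row2 = (1, 0, 0, -16/23)
  row 1: subtract -5/12×row2 = (0, 1, 0, 3/23)

M[1][3] = 3/23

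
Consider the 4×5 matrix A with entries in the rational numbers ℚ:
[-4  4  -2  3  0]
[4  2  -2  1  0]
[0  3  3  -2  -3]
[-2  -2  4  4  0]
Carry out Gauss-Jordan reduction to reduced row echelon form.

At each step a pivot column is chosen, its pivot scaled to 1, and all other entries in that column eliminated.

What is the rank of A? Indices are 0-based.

rank = 4

step 1: normalize row 0 (÷-4) = (1, -1, 1/2, -3/4, 0)
  row 1: subtract 4×row0 = (0, 6, -4, 4, 0)
  row 3: subtract -2×row0 = (0, -4, 5, 5/2, 0)
step 2: normalize row 1 (÷6) = (0, 1, -2/3, 2/3, 0)
  row 0: subtract -1×row1 = (1, 0, -1/6, -1/12, 0)
  row 2: subtract 3×row1 = (0, 0, 5, -4, -3)
  row 3: subtract -4×row1 = (0, 0, 7/3, 31/6, 0)
step 3: normalize row 2 (÷5) = (0, 0, 1, -4/5, -3/5)
  row 0: subtract -1/6×row2 = (1, 0, 0, -13/60, -1/10)
  row 1: subtract -2/3×row2 = (0, 1, 0, 2/15, -2/5)
  row 3: subtract 7/3×row2 = (0, 0, 0, 211/30, 7/5)
step 4: normalize row 3 (÷211/30) = (0, 0, 0, 1, 42/211)
  row 0: subtract -13/60×row3 = (1, 0, 0, 0, -12/211)
  row 1: subtract 2/15×row3 = (0, 1, 0, 0, -90/211)
  row 2: subtract -4/5×row3 = (0, 0, 1, 0, -93/211)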